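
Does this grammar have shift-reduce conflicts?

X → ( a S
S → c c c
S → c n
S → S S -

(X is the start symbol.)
A shift-reduce conflict occurs when an LR(0) state has both:
  - a complete (reduce) item [A → α .] (dot at the end), and
  - a shift item [B → β . c γ] (dot before a terminal).

Augment with X' → X and build the canonical LR(0) collection (I0 = CLOSURE({[X' → . X]}), then GOTO on every symbol after a dot until no new states appear). It has 11 states:
  I0: { [X → . ( a S], [X' → . X] }  — shift
  I1: { [X → ( . a S] }  — shift
  I2: { [X' → X .] }  — accept
  I3: { [S → . S S -], [S → . c c c], [S → . c n], [X → ( a . S] }  — shift
  I4: { [S → . S S -], [S → . c c c], [S → . c n], [S → S . S -], [X → ( a S .] }  — shift, reduce
  I5: { [S → c . c c], [S → c . n] }  — shift
  I6: { [S → c c . c] }  — shift
  I7: { [S → c n .] }  — reduce
  I8: { [S → c c c .] }  — reduce
  I9: { [S → . S S -], [S → . c c c], [S → . c n], [S → S . S -], [S → S S . -] }  — shift
  I10: { [S → S S - .] }  — reduce

I4 contains reduce item [X → ( a S .] and shift items [S → . c c c], [S → . c n] — shift-reduce conflict.

Answer: Yes — I4: [X → ( a S .] vs [S → . c c c]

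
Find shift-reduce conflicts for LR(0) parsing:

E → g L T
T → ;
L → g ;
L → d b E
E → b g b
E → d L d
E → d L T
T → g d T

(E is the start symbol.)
No shift-reduce conflicts

Augment with E' → E and build the canonical LR(0) collection (I0 = CLOSURE({[E' → . E]}), then GOTO on every symbol after a dot until no new states appear). It has 21 states:
  I0: { [E → . b g b], [E → . d L T], [E → . d L d], [E → . g L T], [E' → . E] }  — shift
  I1: { [E' → E .] }  — accept
  I2: { [E → b . g b] }  — shift
  I3: { [E → d . L T], [E → d . L d], [L → . d b E], [L → . g ;] }  — shift
  I4: { [E → g . L T], [L → . d b E], [L → . g ;] }  — shift
  I5: { [E → g L . T], [T → . ;], [T → . g d T] }  — shift
  I6: { [L → d . b E] }  — shift
  I7: { [L → g . ;] }  — shift
  I8: { [L → g ; .] }  — reduce
  I9: { [E → . b g b], [E → . d L T], [E → . d L d], [E → . g L T], [L → d b . E] }  — shift
  I10: { [L → d b E .] }  — reduce
  I11: { [T → ; .] }  — reduce
  I12: { [E → g L T .] }  — reduce
  I13: { [T → g . d T] }  — shift
  I14: { [T → . ;], [T → . g d T], [T → g d . T] }  — shift
  I15: { [T → g d T .] }  — reduce
  I16: { [E → d L . T], [E → d L . d], [T → . ;], [T → . g d T] }  — shift
  I17: { [E → d L T .] }  — reduce
  I18: { [E → d L d .] }  — reduce
  I19: { [E → b g . b] }  — shift
  I20: { [E → b g b .] }  — reduce

No state contains both a complete item and a shift item.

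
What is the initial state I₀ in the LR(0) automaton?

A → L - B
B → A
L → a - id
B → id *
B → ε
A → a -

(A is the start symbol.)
{ [A → . L - B], [A → . a -], [A' → . A], [L → . a - id] }

First, augment the grammar with A' → A
I₀ = CLOSURE({ [A' → . A] }):
  [A' → . A] has the dot before A: add [A → . L - B], [A → . a -]
  [A → . L - B] has the dot before L: add [L → . a - id]
No further items can be added.

I₀ = { [A → . L - B], [A → . a -], [A' → . A], [L → . a - id] }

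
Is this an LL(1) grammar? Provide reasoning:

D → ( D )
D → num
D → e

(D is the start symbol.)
A grammar is LL(1) if for each non-terminal N with multiple productions, the predict sets of those productions are pairwise disjoint, where PREDICT(N → α) = (FIRST(α) \ {ε}) ∪ (FOLLOW(N) if α ⇒* ε).

For D:
  PREDICT(D → '(' D ')') = { '(' }
  PREDICT(D → num) = { 'num' }
  PREDICT(D → e) = { 'e' }

All predict sets are disjoint. The grammar IS LL(1).

Answer: Yes, the grammar is LL(1).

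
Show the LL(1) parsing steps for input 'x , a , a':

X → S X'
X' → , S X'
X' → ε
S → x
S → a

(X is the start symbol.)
LL(1) parsing maintains a stack (initially the start symbol over $) and the input. At each step: if the stack top is a terminal, match it against the current input token; if it is a non-terminal N, replace it with the RHS of M[N, lookahead] (the unique production whose predict set contains the lookahead).

Stack is shown with the top on the left.

Stack     Input        Action
-----------------------------
X $       x , a , a $  output X → S X'
S X' $    x , a , a $  output S → x
x X' $    x , a , a $  match 'x'
X' $      , a , a $    output X' → , S X'
, S X' $  , a , a $    match ','
S X' $    a , a $      output S → a
a X' $    a , a $      match 'a'
X' $      , a $        output X' → , S X'
, S X' $  , a $        match ','
S X' $    a $          output S → a
a X' $    a $          match 'a'
X' $      $            output X' → ε
$         $            accept

The string is accepted.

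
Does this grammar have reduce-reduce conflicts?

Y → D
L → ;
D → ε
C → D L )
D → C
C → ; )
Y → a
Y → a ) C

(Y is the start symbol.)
Yes — I7: [D → C .] vs [Y → a ) C .]

A reduce-reduce conflict occurs when an LR(0) state has two complete items [A → α .] and [B → β .] — both call for a reduction, and with no lookahead the parser cannot choose between them.

Augment with Y' → Y and build the canonical LR(0) collection (I0 = CLOSURE({[Y' → . Y]}), then GOTO on every symbol after a dot until no new states appear). It has 13 states:
  I0: { [C → . ; )], [C → . D L )], [D → . C], [D → .], [Y → . D], [Y → . a ) C], [Y → . a], [Y' → . Y] }  — shift, reduce
  I1: { [C → ; . )] }  — shift
  I2: { [D → C .] }  — reduce
  I3: { [C → D . L )], [L → . ;], [Y → D .] }  — shift, reduce
  I4: { [Y' → Y .] }  — accept
  I5: { [Y → a . ) C], [Y → a .] }  — shift, reduce
  I6: { [C → . ; )], [C → . D L )], [D → . C], [D → .], [Y → a ) . C] }  — shift, reduce
  I7: { [D → C .], [Y → a ) C .] }  — 2 reduces
  I8: { [C → D . L )], [L → . ;] }  — shift
  I9: { [L → ; .] }  — reduce
  I10: { [C → D L . )] }  — shift
  I11: { [C → D L ) .] }  — reduce
  I12: { [C → ; ) .] }  — reduce

I7 contains complete items [D → C .], [Y → a ) C .] — reduce-reduce conflict.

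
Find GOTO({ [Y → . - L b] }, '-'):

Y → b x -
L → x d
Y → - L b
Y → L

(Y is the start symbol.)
{ [L → . x d], [Y → - . L b] }

GOTO(I, '-') = CLOSURE({ [A → αX.β] : [A → α.Xβ] ∈ I, X = '-' })

Items with dot before '-', with the dot advanced:
  [Y → . - L b] → [Y → - . L b]
Closure of the advanced items:
  [Y → - . L b] has the dot before L: add [L → . x d]

GOTO = { [L → . x d], [Y → - . L b] }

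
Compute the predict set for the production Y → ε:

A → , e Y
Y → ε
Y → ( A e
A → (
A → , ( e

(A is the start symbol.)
{ $, 'e' }

PREDICT(Y → ε) = (FIRST(RHS) \ {ε}) ∪ (FOLLOW(Y) if ε ∈ FIRST(RHS), i.e. RHS ⇒* ε)
The right-hand side is ε (FIRST(ε) = { ε }), so the predict set is FOLLOW(Y) = { $, 'e' }
PREDICT(Y → ε) = { $, 'e' }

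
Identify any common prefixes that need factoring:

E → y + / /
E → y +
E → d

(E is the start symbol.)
Yes, E has productions with common prefix 'y +'

Left-factoring is needed when two productions for the same non-terminal
share a common prefix on the right-hand side.

Productions for E:
  E → y + / /
  E → y +
  E → d

Found common prefix 'y +' in productions for E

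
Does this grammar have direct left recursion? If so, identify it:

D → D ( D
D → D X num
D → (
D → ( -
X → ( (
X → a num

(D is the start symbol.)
Yes, D is left-recursive

Direct left recursion occurs when N → N α for some non-terminal N (the right-hand side begins with the left-hand side itself).

D → D ( D: LEFT RECURSIVE (starts with D)
D → D X num: LEFT RECURSIVE (starts with D)
D → (: starts with '('
D → ( -: starts with '('
X → ( (: starts with '('
X → a num: starts with a

The grammar has direct left recursion on: D.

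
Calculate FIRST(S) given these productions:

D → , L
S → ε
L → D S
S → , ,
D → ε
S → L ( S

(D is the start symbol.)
{ '(', ',', ε }

FIRST sets of the other non-terminals involved (by the same procedure, iterated to a fixed point):
  FIRST(L) = { '(', ',', ε }

From S → ε:
  - ε-production, so ε ∈ FIRST(S)
From S → , ,:
  - ',' is a terminal: add ',' and stop
From S → L ( S:
  - L is a non-terminal: add FIRST(L) \ {ε} = { '(', ',' }
    L is nullable, so continue to the next symbol
  - '(' is a terminal: add '(' and stop

Collecting: FIRST(S) = { '(', ',', ε }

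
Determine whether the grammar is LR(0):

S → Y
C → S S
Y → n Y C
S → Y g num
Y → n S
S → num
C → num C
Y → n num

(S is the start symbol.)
No. Shift-reduce conflict between [S → Y .] and [S → Y . g num]

Augment with S' → S and build the canonical LR(0) collection (I0 = CLOSURE({[S' → . S]}), then GOTO on every symbol after a dot until no new states appear). It has 15 states:
  I0: { [S → . Y g num], [S → . Y], [S → . num], [S' → . S], [Y → . n S], [Y → . n Y C], [Y → . n num] }  — shift
  I1: { [S' → S .] }  — accept
  I2: { [S → Y . g num], [S → Y .] }  — shift, reduce
  I3: { [S → . Y g num], [S → . Y], [S → . num], [Y → . n S], [Y → . n Y C], [Y → . n num], [Y → n . S], [Y → n . Y C], [Y → n . num] }  — shift
  I4: { [S → num .] }  — reduce
  I5: { [Y → n S .] }  — reduce
  I6: { [C → . S S], [C → . num C], [S → . Y g num], [S → . Y], [S → . num], [S → Y . g num], [S → Y .], [Y → . n S], [Y → . n Y C], [Y → . n num], [Y → n Y . C] }  — shift, reduce
  I7: { [S → num .], [Y → n num .] }  — 2 reduces
  I8: { [Y → n Y C .] }  — reduce
  I9: { [C → S . S], [S → . Y g num], [S → . Y], [S → . num], [Y → . n S], [Y → . n Y C], [Y → . n num] }  — shift
  I10: { [S → Y g . num] }  — shift
  I11: { [C → . S S], [C → . num C], [C → num . C], [S → . Y g num], [S → . Y], [S → . num], [S → num .], [Y → . n S], [Y → . n Y C], [Y → . n num] }  — shift, reduce
  I12: { [C → num C .] }  — reduce
  I13: { [S → Y g num .] }  — reduce
  I14: { [C → S S .] }  — reduce

Conflict in state I2:
  Shift-reduce conflict between [S → Y .] and [S → Y . g num]
So the grammar is NOT LR(0).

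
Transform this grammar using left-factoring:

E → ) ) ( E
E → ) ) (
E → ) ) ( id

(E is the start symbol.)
Left-factoring transforms A → αβ₁ | αβ₂ into A → αA' and A' → β₁ | β₂
(α is the longest common prefix among the alternatives). Repeat until
no nonterminal has two alternatives with a common prefix.

Round 1: E has alternatives sharing prefix ') ) ('. Introduce E': E → ) ) ( E'
  Add: E' → E
  Add: E' → ε
  Add: E' → id

No remaining common prefixes — done.

Resulting grammar:
E → ) ) ( E'
E' → E
E' → ε
E' → id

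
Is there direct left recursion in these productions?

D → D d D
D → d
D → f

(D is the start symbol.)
Direct left recursion occurs when N → N α for some non-terminal N (the right-hand side begins with the left-hand side itself).

D → D d D: LEFT RECURSIVE (starts with D)
D → d: starts with d
D → f: starts with f

The grammar has direct left recursion on: D.

Answer: Yes, D is left-recursive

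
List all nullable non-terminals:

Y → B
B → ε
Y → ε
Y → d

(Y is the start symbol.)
{ 'B', 'Y' }

ε-productions: B → ε, Y → ε
So B, Y are immediately nullable.
Every non-terminal is now nullable.
Nullable = { 'B', 'Y' }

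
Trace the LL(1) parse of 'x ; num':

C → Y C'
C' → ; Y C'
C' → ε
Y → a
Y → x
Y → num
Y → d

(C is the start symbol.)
LL(1) parsing maintains a stack (initially the start symbol over $) and the input. At each step: if the stack top is a terminal, match it against the current input token; if it is a non-terminal N, replace it with the RHS of M[N, lookahead] (the unique production whose predict set contains the lookahead).

Stack is shown with the top on the left.

Stack     Input      Action
---------------------------
C $       x ; num $  output C → Y C'
Y C' $    x ; num $  output Y → x
x C' $    x ; num $  match 'x'
C' $      ; num $    output C' → ; Y C'
; Y C' $  ; num $    match ';'
Y C' $    num $      output Y → num
num C' $  num $      match 'num'
C' $      $          output C' → ε
$         $          accept

The string is accepted.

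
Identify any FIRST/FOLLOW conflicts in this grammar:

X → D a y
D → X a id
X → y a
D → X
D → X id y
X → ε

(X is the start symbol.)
A FIRST/FOLLOW conflict occurs when a non-terminal N has a nullable alternative N → β (β ⇒* ε) and another alternative N → α with FIRST(α) ∩ FOLLOW(N) ≠ ∅: on such a lookahead the parser cannot decide between expanding α and letting N vanish via β.

Nullable non-terminals: D, X.
FIRST sets used below: FIRST(X) = { 'a', 'id', 'y', ε }, FIRST(D) = { 'a', 'id', 'y', ε }

D: nullable alternative(s) D → X; FOLLOW(D) = { 'a' }
  D → X a id: FIRST \ {ε} = { 'a', 'id', 'y' } — overlaps FOLLOW(D) on { 'a' }: CONFLICT
  D → X: FIRST \ {ε} = { 'a', 'id', 'y' } — this is the only nullable alternative, skip
  D → X id y: FIRST \ {ε} = { 'a', 'id', 'y' } — overlaps FOLLOW(D) on { 'a' }: CONFLICT

X: nullable alternative(s) X → ε; FOLLOW(X) = { $, 'a', 'id' }
  X → D a y: FIRST \ {ε} = { 'a', 'id', 'y' } — overlaps FOLLOW(X) on { 'a', 'id' }: CONFLICT
  X → y a: FIRST \ {ε} = { 'y' } — disjoint from FOLLOW(X)
  X → ε: FIRST \ {ε} = { } — this is the only nullable alternative, skip

So the grammar has 3 FIRST/FOLLOW conflicts (marked CONFLICT above).

Answer: Yes. X → D a y with FOLLOW(X) on { 'a', 'id' }; D → X a id with FOLLOW(D) on { 'a' }; D → X id y with FOLLOW(D) on { 'a' }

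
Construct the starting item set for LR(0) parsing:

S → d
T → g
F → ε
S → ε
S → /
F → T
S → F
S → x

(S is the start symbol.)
First, augment the grammar with S' → S
I₀ = CLOSURE({ [S' → . S] }):
  [S' → . S] has the dot before S: add [S → . d], [S → .], [S → . /], [S → . F], [S → . x]
  [S → . F] has the dot before F: add [F → .], [F → . T]
  [F → . T] has the dot before T: add [T → . g]
No further items can be added.

I₀ = { [F → . T], [F → .], [S → . /], [S → . F], [S → . d], [S → . x], [S → .], [S' → . S], [T → . g] }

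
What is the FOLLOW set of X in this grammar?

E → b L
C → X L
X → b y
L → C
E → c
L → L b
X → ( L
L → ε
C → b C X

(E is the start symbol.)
In C → X L: X is followed by L, add FIRST(L) \ {ε} = { '(', 'b' }
  L is nullable, so also add FOLLOW(C)
In C → b C X: X is at the end, add FOLLOW(C)

The FOLLOW sets referred to above (computed the same way, to a fixed point):
  FOLLOW(C) = { $, '(', 'b' }

Taking the union: FOLLOW(X) = { $, '(', 'b' }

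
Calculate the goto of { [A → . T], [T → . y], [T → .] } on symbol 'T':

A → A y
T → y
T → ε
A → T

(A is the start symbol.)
{ [A → T .] }

GOTO(I, 'T') = CLOSURE({ [A → αX.β] : [A → α.Xβ] ∈ I, X = 'T' })

Items with dot before 'T', with the dot advanced:
  [A → . T] → [A → T .]
Closure adds nothing (no advanced item has the dot before a non-terminal).

GOTO = { [A → T .] }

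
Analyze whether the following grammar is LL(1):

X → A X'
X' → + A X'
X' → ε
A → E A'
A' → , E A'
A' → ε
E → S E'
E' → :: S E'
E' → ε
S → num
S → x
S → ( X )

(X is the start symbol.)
A grammar is LL(1) if for each non-terminal N with multiple productions, the predict sets of those productions are pairwise disjoint, where PREDICT(N → α) = (FIRST(α) \ {ε}) ∪ (FOLLOW(N) if α ⇒* ε).

Relevant sets:
  FOLLOW(X') = { $, ')' }
  FOLLOW(A') = { $, ')', '+' }
  FOLLOW(E') = { $, ')', '+', ',' }

For X':
  PREDICT(X' → '+' A X') = { '+' }
  PREDICT(X' → ε) = { $, ')' }
For A':
  PREDICT(A' → ',' E A') = { ',' }
  PREDICT(A' → ε) = { $, ')', '+' }
For E':
  PREDICT(E' → :: S E') = { '::' }
  PREDICT(E' → ε) = { $, ')', '+', ',' }
For S:
  PREDICT(S → num) = { 'num' }
  PREDICT(S → x) = { 'x' }
  PREDICT(S → '(' X ')') = { '(' }
X, A, E have a single production, so nothing to check there.

All predict sets are disjoint. The grammar IS LL(1).

Answer: Yes, the grammar is LL(1).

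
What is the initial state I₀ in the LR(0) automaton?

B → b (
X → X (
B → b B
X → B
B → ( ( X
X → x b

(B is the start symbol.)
{ [B → . ( ( X], [B → . b (], [B → . b B], [B' → . B] }

First, augment the grammar with B' → B
I₀ = CLOSURE({ [B' → . B] }):
  [B' → . B] has the dot before B: add [B → . b (], [B → . b B], [B → . ( ( X]
No further items can be added.

I₀ = { [B → . ( ( X], [B → . b (], [B → . b B], [B' → . B] }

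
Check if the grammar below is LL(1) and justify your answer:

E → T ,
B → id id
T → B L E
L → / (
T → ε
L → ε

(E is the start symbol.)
Yes, the grammar is LL(1).

Relevant sets:
  FIRST(B) = { 'id' }
  FOLLOW(T) = { ',' }
  FOLLOW(L) = { ',', 'id' }

For T:
  PREDICT(T → B L E) = { 'id' }
  PREDICT(T → ε) = { ',' }
For L:
  PREDICT(L → '/' '(') = { '/' }
  PREDICT(L → ε) = { ',', 'id' }
E, B have a single production, so nothing to check there.

All predict sets are disjoint. The grammar IS LL(1).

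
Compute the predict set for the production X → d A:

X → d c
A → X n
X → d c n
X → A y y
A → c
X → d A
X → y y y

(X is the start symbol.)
PREDICT(X → d A) = (FIRST(RHS) \ {ε}) ∪ (FOLLOW(X) if ε ∈ FIRST(RHS), i.e. RHS ⇒* ε)
FIRST(d A) = { 'd' }
ε ∉ FIRST(d A), so FOLLOW(X) is not added.
PREDICT(X → d A) = { 'd' }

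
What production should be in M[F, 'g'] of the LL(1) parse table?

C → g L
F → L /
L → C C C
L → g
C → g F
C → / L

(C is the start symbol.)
To find M[F, 'g'], we find productions for F where 'g' is in the predict set (PREDICT(N → α) = (FIRST(α) \ {ε}) ∪ (FOLLOW(N) if α ⇒* ε)).

Relevant sets:
  FIRST(L) = { '/', 'g' }

F → L /: PREDICT = { '/', 'g' }
  'g' is in predict set, so this production goes in M[F, 'g']

M[F, 'g'] = F → L /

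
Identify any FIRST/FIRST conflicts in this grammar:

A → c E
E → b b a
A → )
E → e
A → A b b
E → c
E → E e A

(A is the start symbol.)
Yes. A → c E / A → A b b on { 'c' }; A → ')' / A → A b b on { ')' }; E → b b a / E → E e A on { 'b' }; E → e / E → E e A on { 'e' }; E → c / E → E e A on { 'c' }

A FIRST/FIRST conflict occurs when two productions N → α and N → β for the same non-terminal have FIRST(α) ∩ FIRST(β) ≠ ∅ (with ε ∈ FIRST of a nullable right-hand side, so two nullable alternatives also conflict).

FIRST sets of the non-terminals at (or reachable through a nullable prefix from) the front of some alternative:
  FIRST(A) = { ')', 'c' }
  FIRST(E) = { 'b', 'c', 'e' }

Productions for A:
  A → c E: FIRST = { 'c' }
  A → ): FIRST = { ')' }
  A → A b b: FIRST = { ')', 'c' }
Productions for E:
  E → b b a: FIRST = { 'b' }
  E → e: FIRST = { 'e' }
  E → c: FIRST = { 'c' }
  E → E e A: FIRST = { 'b', 'c', 'e' }

Conflict for A: A → c E and A → A b b
  Overlap: { 'c' }
Conflict for A: A → ) and A → A b b
  Overlap: { ')' }
Conflict for E: E → b b a and E → E e A
  Overlap: { 'b' }
Conflict for E: E → e and E → E e A
  Overlap: { 'e' }
Conflict for E: E → c and E → E e A
  Overlap: { 'c' }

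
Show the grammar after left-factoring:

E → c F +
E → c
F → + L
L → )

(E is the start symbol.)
Left-factoring transforms A → αβ₁ | αβ₂ into A → αA' and A' → β₁ | β₂
(α is the longest common prefix among the alternatives). Repeat until
no nonterminal has two alternatives with a common prefix.

Round 1: E has alternatives sharing prefix 'c'. Introduce E': E → c E'
  Add: E' → F +
  Add: E' → ε

No remaining common prefixes — done.

Resulting grammar:
E → c E'
E' → F +
E' → ε
F → + L
L → )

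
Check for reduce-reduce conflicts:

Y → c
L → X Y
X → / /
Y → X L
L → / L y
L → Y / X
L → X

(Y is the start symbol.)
No reduce-reduce conflicts

Augment with Y' → Y and build the canonical LR(0) collection (I0 = CLOSURE({[Y' → . Y]}), then GOTO on every symbol after a dot until no new states appear). It has 16 states:
  I0: { [X → . / /], [Y → . X L], [Y → . c], [Y' → . Y] }  — shift
  I1: { [X → / . /] }  — shift
  I2: { [L → . / L y], [L → . X Y], [L → . X], [L → . Y / X], [X → . / /], [Y → . X L], [Y → . c], [Y → X . L] }  — shift
  I3: { [Y' → Y .] }  — accept
  I4: { [Y → c .] }  — reduce
  I5: { [L → . / L y], [L → . X Y], [L → . X], [L → . Y / X], [L → / . L y], [X → . / /], [X → / . /], [Y → . X L], [Y → . c] }  — shift
  I6: { [Y → X L .] }  — reduce
  I7: { [L → . / L y], [L → . X Y], [L → . X], [L → . Y / X], [L → X . Y], [L → X .], [X → . / /], [Y → . X L], [Y → . c], [Y → X . L] }  — shift, reduce
  I8: { [L → Y . / X] }  — shift
  I9: { [L → Y / . X], [X → . / /] }  — shift
  I10: { [L → Y / X .] }  — reduce
  I11: { [L → X Y .], [L → Y . / X] }  — shift, reduce
  I12: { [L → . / L y], [L → . X Y], [L → . X], [L → . Y / X], [L → / . L y], [X → . / /], [X → / . /], [X → / / .], [Y → . X L], [Y → . c] }  — shift, reduce
  I13: { [L → / L . y] }  — shift
  I14: { [L → / L y .] }  — reduce
  I15: { [X → / / .] }  — reduce

No state contains more than one complete item.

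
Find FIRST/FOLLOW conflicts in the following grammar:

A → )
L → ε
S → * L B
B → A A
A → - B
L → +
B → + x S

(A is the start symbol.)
A FIRST/FOLLOW conflict occurs when a non-terminal N has a nullable alternative N → β (β ⇒* ε) and another alternative N → α with FIRST(α) ∩ FOLLOW(N) ≠ ∅: on such a lookahead the parser cannot decide between expanding α and letting N vanish via β.

Nullable non-terminals: L.

L: nullable alternative(s) L → ε; FOLLOW(L) = { ')', '+', '-' }
  L → ε: FIRST \ {ε} = { } — this is the only nullable alternative, skip
  L → +: FIRST \ {ε} = { '+' } — overlaps FOLLOW(L) on { '+' }: CONFLICT

A, B, S have no nullable alternative, so no FIRST/FOLLOW check is needed there.

So the grammar has 1 FIRST/FOLLOW conflict (marked CONFLICT above).

Answer: Yes. L → '+' with FOLLOW(L) on { '+' }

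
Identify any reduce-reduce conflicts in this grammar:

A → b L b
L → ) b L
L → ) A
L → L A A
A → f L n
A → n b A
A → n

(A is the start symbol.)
A reduce-reduce conflict occurs when an LR(0) state has two complete items [A → α .] and [B → β .] — both call for a reduction, and with no lookahead the parser cannot choose between them.

Augment with A' → A and build the canonical LR(0) collection (I0 = CLOSURE({[A' → . A]}), then GOTO on every symbol after a dot until no new states appear). It has 17 states:
  I0: { [A → . b L b], [A → . f L n], [A → . n b A], [A → . n], [A' → . A] }  — shift
  I1: { [A' → A .] }  — accept
  I2: { [A → b . L b], [L → . ) A], [L → . ) b L], [L → . L A A] }  — shift
  I3: { [A → f . L n], [L → . ) A], [L → . ) b L], [L → . L A A] }  — shift
  I4: { [A → n . b A], [A → n .] }  — shift, reduce
  I5: { [A → . b L b], [A → . f L n], [A → . n b A], [A → . n], [A → n b . A] }  — shift
  I6: { [A → n b A .] }  — reduce
  I7: { [A → . b L b], [A → . f L n], [A → . n b A], [A → . n], [L → ) . A], [L → ) . b L] }  — shift
  I8: { [A → . b L b], [A → . f L n], [A → . n b A], [A → . n], [A → f L . n], [L → L . A A] }  — shift
  I9: { [A → . b L b], [A → . f L n], [A → . n b A], [A → . n], [L → L A . A] }  — shift
  I10: { [A → f L n .], [A → n . b A], [A → n .] }  — shift, 2 reduces
  I11: { [L → L A A .] }  — reduce
  I12: { [L → ) A .] }  — reduce
  I13: { [A → b . L b], [L → ) b . L], [L → . ) A], [L → . ) b L], [L → . L A A] }  — shift
  I14: { [A → . b L b], [A → . f L n], [A → . n b A], [A → . n], [A → b L . b], [L → ) b L .], [L → L . A A] }  — shift, reduce
  I15: { [A → b . L b], [A → b L b .], [L → . ) A], [L → . ) b L], [L → . L A A] }  — shift, reduce
  I16: { [A → . b L b], [A → . f L n], [A → . n b A], [A → . n], [A → b L . b], [L → L . A A] }  — shift

I10 contains complete items [A → f L n .], [A → n .] — reduce-reduce conflict.

Answer: Yes — I10: [A → f L n .] vs [A → n .]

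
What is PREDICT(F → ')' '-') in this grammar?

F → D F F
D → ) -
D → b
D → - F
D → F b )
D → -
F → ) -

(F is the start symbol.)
{ ')' }

PREDICT(F → ')' '-') = (FIRST(RHS) \ {ε}) ∪ (FOLLOW(F) if ε ∈ FIRST(RHS), i.e. RHS ⇒* ε)
FIRST(')' '-') = { ')' }
ε ∉ FIRST(')' '-'), so FOLLOW(F) is not added.
PREDICT(F → ')' '-') = { ')' }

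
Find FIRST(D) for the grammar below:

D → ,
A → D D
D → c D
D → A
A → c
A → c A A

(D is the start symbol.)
FIRST sets of the other non-terminals involved (by the same procedure, iterated to a fixed point):
  FIRST(A) = { ',', 'c' }

From D → ,:
  - ',' is a terminal: add ',' and stop
From D → c D:
  - c is a terminal: add 'c' and stop
From D → A:
  - A is a non-terminal: add FIRST(A) \ {ε} = { ',', 'c' }
    A is not nullable, so stop

Collecting: FIRST(D) = { ',', 'c' }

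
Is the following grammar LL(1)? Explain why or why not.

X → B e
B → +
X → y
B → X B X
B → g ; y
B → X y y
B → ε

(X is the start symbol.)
No. Predict set conflict for X: { 'y' }

Relevant sets:
  FIRST(B) = { '+', 'e', 'g', 'y', ε }
  FIRST(X) = { '+', 'e', 'g', 'y' }
  FOLLOW(B) = { '+', 'e', 'g', 'y' }

For X:
  PREDICT(X → B e) = { '+', 'e', 'g', 'y' }
  PREDICT(X → y) = { 'y' }
For B:
  PREDICT(B → '+') = { '+' }
  PREDICT(B → X B X) = { '+', 'e', 'g', 'y' }
  PREDICT(B → g ';' y) = { 'g' }
  PREDICT(B → X y y) = { '+', 'e', 'g', 'y' }
  PREDICT(B → ε) = { '+', 'e', 'g', 'y' }

Conflict found: Predict set conflict for X: { 'y' }
The grammar is NOT LL(1).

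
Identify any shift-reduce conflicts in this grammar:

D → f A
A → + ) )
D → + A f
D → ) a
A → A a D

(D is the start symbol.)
Yes — I6: [D → f A .] vs [A → A . a D]

Augment with D' → D and build the canonical LR(0) collection (I0 = CLOSURE({[D' → . D]}), then GOTO on every symbol after a dot until no new states appear). It has 14 states:
  I0: { [D → . ) a], [D → . + A f], [D → . f A], [D' → . D] }  — shift
  I1: { [D → ) . a] }  — shift
  I2: { [A → . + ) )], [A → . A a D], [D → + . A f] }  — shift
  I3: { [D' → D .] }  — accept
  I4: { [A → . + ) )], [A → . A a D], [D → f . A] }  — shift
  I5: { [A → + . ) )] }  — shift
  I6: { [A → A . a D], [D → f A .] }  — shift, reduce
  I7: { [A → A a . D], [D → . ) a], [D → . + A f], [D → . f A] }  — shift
  I8: { [A → A a D .] }  — reduce
  I9: { [A → + ) . )] }  — shift
  I10: { [A → + ) ) .] }  — reduce
  I11: { [A → A . a D], [D → + A . f] }  — shift
  I12: { [D → + A f .] }  — reduce
  I13: { [D → ) a .] }  — reduce

I6 contains reduce item [D → f A .] and shift item [A → A . a D] — shift-reduce conflict.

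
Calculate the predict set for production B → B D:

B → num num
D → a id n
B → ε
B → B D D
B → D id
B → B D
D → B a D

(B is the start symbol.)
PREDICT(B → B D) = (FIRST(RHS) \ {ε}) ∪ (FOLLOW(B) if ε ∈ FIRST(RHS), i.e. RHS ⇒* ε)
FIRST(B) = { 'a', 'num', ε }
FIRST(D) = { 'a', 'num' }
FIRST(B D) = { 'a', 'num' }
ε ∉ FIRST(B D), so FOLLOW(B) is not added.
PREDICT(B → B D) = { 'a', 'num' }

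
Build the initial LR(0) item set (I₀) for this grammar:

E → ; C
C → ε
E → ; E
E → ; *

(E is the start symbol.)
{ [E → . ; *], [E → . ; C], [E → . ; E], [E' → . E] }

First, augment the grammar with E' → E
I₀ = CLOSURE({ [E' → . E] }):
  [E' → . E] has the dot before E: add [E → . ; C], [E → . ; E], [E → . ; *]
No further items can be added.

I₀ = { [E → . ; *], [E → . ; C], [E → . ; E], [E' → . E] }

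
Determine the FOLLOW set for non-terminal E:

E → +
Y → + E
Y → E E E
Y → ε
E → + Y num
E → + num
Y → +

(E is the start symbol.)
To compute FOLLOW(E), find every occurrence of E on a right-hand side N → α E β: add FIRST(β) \ {ε}, and if β is empty or nullable also add FOLLOW(N). Iterate to a fixed point.

E is the start symbol, so $ ∈ FOLLOW(E).
In Y → + E: E is at the end, add FOLLOW(Y)
In Y → E E E: E is followed by E E, add FIRST(E E) \ {ε} = { '+' }
In Y → E E E: E is followed by E, add FIRST(E) \ {ε} = { '+' }
In Y → E E E: E is at the end, add FOLLOW(Y)

The FOLLOW sets referred to above (computed the same way, to a fixed point):
  FOLLOW(Y) = { 'num' }

Taking the union: FOLLOW(E) = { $, '+', 'num' }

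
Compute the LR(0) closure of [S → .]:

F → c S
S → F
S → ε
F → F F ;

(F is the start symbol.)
{ [S → .] }

Start with: [S → .]
The dot is at the end, so nothing is added.

CLOSURE = { [S → .] }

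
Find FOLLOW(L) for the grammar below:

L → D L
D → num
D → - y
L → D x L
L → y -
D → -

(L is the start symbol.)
To compute FOLLOW(L), find every occurrence of L on a right-hand side N → α L β: add FIRST(β) \ {ε}, and if β is empty or nullable also add FOLLOW(N). Iterate to a fixed point.

L is the start symbol, so $ ∈ FOLLOW(L).
In L → D L: L is at the end; this adds FOLLOW(L) to itself — nothing new
In L → D x L: L is at the end; this adds FOLLOW(L) to itself — nothing new

Taking the union: FOLLOW(L) = { $ }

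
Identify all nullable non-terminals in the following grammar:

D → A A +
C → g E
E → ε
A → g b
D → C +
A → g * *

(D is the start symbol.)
{ 'E' }

ε-productions: E → ε
So E is immediately nullable.
No further non-terminal can be added: every production for the remaining non-terminals contains a terminal or a non-nullable non-terminal.
Nullable = { 'E' }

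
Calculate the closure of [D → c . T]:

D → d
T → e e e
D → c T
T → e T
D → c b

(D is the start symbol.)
{ [D → c . T], [T → . e T], [T → . e e e] }

Start with: [D → c . T]
  [D → c . T] has the dot before T: add [T → . e e e], [T → . e T]
No further items can be added.

CLOSURE = { [D → c . T], [T → . e T], [T → . e e e] }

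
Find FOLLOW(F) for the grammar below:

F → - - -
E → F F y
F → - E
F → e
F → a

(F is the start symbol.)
F is the start symbol, so $ ∈ FOLLOW(F).
In E → F F y: F is followed by F y, add FIRST(F y) \ {ε} = { '-', 'a', 'e' }
In E → F F y: F is followed by y, add FIRST(y) \ {ε} = { 'y' }

Taking the union: FOLLOW(F) = { $, '-', 'a', 'e', 'y' }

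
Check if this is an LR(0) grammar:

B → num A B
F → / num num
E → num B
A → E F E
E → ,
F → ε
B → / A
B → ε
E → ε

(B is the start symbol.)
No. Shift-reduce conflict between [B → .] and [B → . / A]

A grammar is LR(0) if no state in the canonical LR(0) collection has:
  - both a shift item (dot before a terminal) and a complete item (shift-reduce conflict), or
  - two or more complete items (reduce-reduce conflict; the accept item [B' → B .] counts as a complete item here).

Augment with B' → B and build the canonical LR(0) collection (I0 = CLOSURE({[B' → . B]}), then GOTO on every symbol after a dot until no new states appear). It has 16 states:
  I0: { [B → . / A], [B → . num A B], [B → .], [B' → . B] }  — shift, reduce
  I1: { [A → . E F E], [B → / . A], [E → . ,], [E → . num B], [E → .] }  — shift, reduce
  I2: { [B' → B .] }  — accept
  I3: { [A → . E F E], [B → num . A B], [E → . ,], [E → . num B], [E → .] }  — shift, reduce
  I4: { [E → , .] }  — reduce
  I5: { [B → . / A], [B → . num A B], [B → .], [B → num A . B] }  — shift, reduce
  I6: { [A → E . F E], [F → . / num num], [F → .] }  — shift, reduce
  I7: { [B → . / A], [B → . num A B], [B → .], [E → num . B] }  — shift, reduce
  I8: { [E → num B .] }  — reduce
  I9: { [F → / . num num] }  — shift
  I10: { [A → E F . E], [E → . ,], [E → . num B], [E → .] }  — shift, reduce
  I11: { [A → E F E .] }  — reduce
  I12: { [F → / num . num] }  — shift
  I13: { [F → / num num .] }  — reduce
  I14: { [B → num A B .] }  — reduce
  I15: { [B → / A .] }  — reduce

Conflict in state I0:
  Shift-reduce conflict between [B → .] and [B → . / A]
So the grammar is NOT LR(0).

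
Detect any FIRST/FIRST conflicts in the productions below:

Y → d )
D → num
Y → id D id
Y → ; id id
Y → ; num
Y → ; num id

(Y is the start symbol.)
A FIRST/FIRST conflict occurs when two productions N → α and N → β for the same non-terminal have FIRST(α) ∩ FIRST(β) ≠ ∅ (with ε ∈ FIRST of a nullable right-hand side, so two nullable alternatives also conflict).

Productions for Y:
  Y → d ): FIRST = { 'd' }
  Y → id D id: FIRST = { 'id' }
  Y → ; id id: FIRST = { ';' }
  Y → ; num: FIRST = { ';' }
  Y → ; num id: FIRST = { ';' }
D has only one production, so no FIRST/FIRST conflict is possible there.

Conflict for Y: Y → ; id id and Y → ; num
  Overlap: { ';' }
Conflict for Y: Y → ; id id and Y → ; num id
  Overlap: { ';' }
Conflict for Y: Y → ; num and Y → ; num id
  Overlap: { ';' }

Answer: Yes. Y → ';' id id / Y → ';' num on { ';' }; Y → ';' id id / Y → ';' num id on { ';' }; Y → ';' num / Y → ';' num id on { ';' }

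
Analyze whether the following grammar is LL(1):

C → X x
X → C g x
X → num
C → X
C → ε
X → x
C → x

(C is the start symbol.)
A grammar is LL(1) if for each non-terminal N with multiple productions, the predict sets of those productions are pairwise disjoint, where PREDICT(N → α) = (FIRST(α) \ {ε}) ∪ (FOLLOW(N) if α ⇒* ε).

Relevant sets:
  FIRST(X) = { 'g', 'num', 'x' }
  FIRST(C) = { 'g', 'num', 'x', ε }
  FOLLOW(C) = { $, 'g' }

For C:
  PREDICT(C → X x) = { 'g', 'num', 'x' }
  PREDICT(C → X) = { 'g', 'num', 'x' }
  PREDICT(C → ε) = { $, 'g' }
  PREDICT(C → x) = { 'x' }
For X:
  PREDICT(X → C g x) = { 'g', 'num', 'x' }
  PREDICT(X → num) = { 'num' }
  PREDICT(X → x) = { 'x' }

Conflict found: Predict set conflict for C: { 'g', 'num', 'x' }
The grammar is NOT LL(1).

Answer: No. Predict set conflict for C: { 'g', 'num', 'x' }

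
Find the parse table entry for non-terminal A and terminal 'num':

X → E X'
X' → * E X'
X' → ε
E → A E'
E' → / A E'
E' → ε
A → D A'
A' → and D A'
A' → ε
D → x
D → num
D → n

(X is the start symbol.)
A → D A'

To find M[A, 'num'], we find productions for A where 'num' is in the predict set (PREDICT(N → α) = (FIRST(α) \ {ε}) ∪ (FOLLOW(N) if α ⇒* ε)).

Relevant sets:
  FIRST(D) = { 'n', 'num', 'x' }

A → D A': PREDICT = { 'n', 'num', 'x' }
  'num' is in predict set, so this production goes in M[A, 'num']

M[A, 'num'] = A → D A'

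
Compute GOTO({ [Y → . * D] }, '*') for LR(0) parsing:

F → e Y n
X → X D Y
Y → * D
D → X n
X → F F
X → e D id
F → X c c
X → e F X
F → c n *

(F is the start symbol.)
{ [D → . X n], [F → . X c c], [F → . c n *], [F → . e Y n], [X → . F F], [X → . X D Y], [X → . e D id], [X → . e F X], [Y → * . D] }

GOTO(I, '*') = CLOSURE({ [A → αX.β] : [A → α.Xβ] ∈ I, X = '*' })

Items with dot before '*', with the dot advanced:
  [Y → . * D] → [Y → * . D]
Closure of the advanced items:
  [Y → * . D] has the dot before D: add [D → . X n]
  [D → . X n] has the dot before X: add [X → . X D Y], [X → . F F], [X → . e D id], [X → . e F X]
  [X → . F F] has the dot before F: add [F → . e Y n], [F → . X c c], [F → . c n *]

GOTO = { [D → . X n], [F → . X c c], [F → . c n *], [F → . e Y n], [X → . F F], [X → . X D Y], [X → . e D id], [X → . e F X], [Y → * . D] }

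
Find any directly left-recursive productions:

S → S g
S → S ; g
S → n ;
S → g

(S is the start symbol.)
S → S g: LEFT RECURSIVE (starts with S)
S → S ; g: LEFT RECURSIVE (starts with S)
S → n ;: starts with n
S → g: starts with g

The grammar has direct left recursion on: S.

Answer: Yes, S is left-recursive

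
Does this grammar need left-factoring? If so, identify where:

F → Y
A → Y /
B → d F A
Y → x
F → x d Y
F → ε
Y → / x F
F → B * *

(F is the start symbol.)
No, left-factoring is not needed

Left-factoring is needed when two productions for the same non-terminal
share a common prefix on the right-hand side.

Productions for F:
  F → Y
  F → x d Y
  F → ε
  F → B * *
Productions for Y:
  Y → x
  Y → / x F

No common prefixes found.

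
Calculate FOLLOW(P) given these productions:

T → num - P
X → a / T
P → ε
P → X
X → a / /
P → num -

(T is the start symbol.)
In T → num - P: P is at the end, add FOLLOW(T)

The FOLLOW sets referred to above (computed the same way, to a fixed point):
  FOLLOW(T) = { $ }

Taking the union: FOLLOW(P) = { $ }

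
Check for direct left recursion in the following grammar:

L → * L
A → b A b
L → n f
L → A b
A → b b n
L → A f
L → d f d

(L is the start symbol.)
Direct left recursion occurs when N → N α for some non-terminal N (the right-hand side begins with the left-hand side itself).

L → * L: starts with '*'
A → b A b: starts with b
L → n f: starts with n
L → A b: starts with A
A → b b n: starts with b
L → A f: starts with A
L → d f d: starts with d

No direct left recursion found.

Answer: No direct left recursion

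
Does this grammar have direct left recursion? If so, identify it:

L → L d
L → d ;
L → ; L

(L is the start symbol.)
Direct left recursion occurs when N → N α for some non-terminal N (the right-hand side begins with the left-hand side itself).

L → L d: LEFT RECURSIVE (starts with L)
L → d ;: starts with d
L → ; L: starts with ';'

The grammar has direct left recursion on: L.

Answer: Yes, L is left-recursive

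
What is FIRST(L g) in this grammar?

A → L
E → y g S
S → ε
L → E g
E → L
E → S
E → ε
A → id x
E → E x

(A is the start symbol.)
FIRST sets of the non-terminals involved (from the grammar, by fixed-point iteration):
  FIRST(L) = { 'g', 'x', 'y' }

To compute FIRST(L g), process the symbols left to right:
Symbol L is a non-terminal. Add FIRST(L) \ {ε} = { 'g', 'x', 'y' }
L is not nullable (ε ∉ FIRST(L)), so stop here.
FIRST(L g) = { 'g', 'x', 'y' }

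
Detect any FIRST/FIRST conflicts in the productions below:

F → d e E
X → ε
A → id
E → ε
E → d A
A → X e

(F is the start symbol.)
A FIRST/FIRST conflict occurs when two productions N → α and N → β for the same non-terminal have FIRST(α) ∩ FIRST(β) ≠ ∅ (with ε ∈ FIRST of a nullable right-hand side, so two nullable alternatives also conflict).

FIRST sets of the non-terminals at (or reachable through a nullable prefix from) the front of some alternative:
  FIRST(X) = { ε }

Productions for A:
  A → id: FIRST = { 'id' }
  A → X e: FIRST = { 'e' }
Productions for E:
  E → ε: FIRST = { ε }
  E → d A: FIRST = { 'd' }
F, X have only one production, so no FIRST/FIRST conflict is possible there.

All alternatives of each non-terminal have pairwise disjoint FIRST sets.

Answer: No FIRST/FIRST conflicts.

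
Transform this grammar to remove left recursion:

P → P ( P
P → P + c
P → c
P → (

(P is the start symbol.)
P → c P'
P → ( P'
P' → ( P P'
P' → + c P'
P' → ε

P is directly left-recursive. The standard transformation for
  A → A α₁ | ... | A α_m | β₁ | ... | β_n
is
  A  → β₁ A' | ... | β_n A'
  A' → α₁ A' | ... | α_m A' | ε

P → c becomes P → c P'
P → ( becomes P → ( P'
P → P ( P becomes P' → ( P P'
P → P + c becomes P' → + c P'
Add P' → ε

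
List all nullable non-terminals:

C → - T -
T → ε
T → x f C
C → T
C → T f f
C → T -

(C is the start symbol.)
ε-productions: T → ε
So T is immediately nullable.
C → T: every symbol on the right is nullable, so C is nullable too.
Every non-terminal is now nullable.
Nullable = { 'C', 'T' }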